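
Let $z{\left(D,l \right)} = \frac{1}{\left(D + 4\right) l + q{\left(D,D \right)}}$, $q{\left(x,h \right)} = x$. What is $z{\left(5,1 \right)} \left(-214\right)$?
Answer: $- \frac{107}{7} \approx -15.286$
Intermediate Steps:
$z{\left(D,l \right)} = \frac{1}{D + l \left(4 + D\right)}$ ($z{\left(D,l \right)} = \frac{1}{\left(D + 4\right) l + D} = \frac{1}{\left(4 + D\right) l + D} = \frac{1}{l \left(4 + D\right) + D} = \frac{1}{D + l \left(4 + D\right)}$)
$z{\left(5,1 \right)} \left(-214\right) = \frac{1}{5 + 4 \cdot 1 + 5 \cdot 1} \left(-214\right) = \frac{1}{5 + 4 + 5} \left(-214\right) = \frac{1}{14} \left(-214\right) = - \frac{107}{7}$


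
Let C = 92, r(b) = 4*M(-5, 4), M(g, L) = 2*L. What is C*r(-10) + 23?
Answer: 2967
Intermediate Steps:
r(b) = 32 (r(b) = 4*(2*4) = 4*8 = 32)
C*r(-10) + 23 = 92*32 + 23 = 2944 + 23 = 2967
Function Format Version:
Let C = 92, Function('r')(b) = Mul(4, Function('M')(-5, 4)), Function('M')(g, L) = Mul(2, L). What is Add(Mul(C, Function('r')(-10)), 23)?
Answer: 2967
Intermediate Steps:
Function('r')(b) = 32 (Function('r')(b) = Mul(4, Mul(2, 4)) = Mul(4, 8) = 32)
Add(Mul(C, Function('r')(-10)), 23) = Add(Mul(92, 32), 23) = Add(2944, 23) = 2967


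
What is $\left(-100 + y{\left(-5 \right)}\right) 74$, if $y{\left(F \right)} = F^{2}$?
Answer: $-5550$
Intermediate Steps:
$\left(-100 + y{\left(-5 \right)}\right) 74 = \left(-100 + \left(-5\right)^{2}\right) 74 = \left(-100 + 25\right) 74 = \left(-75\right) 74 = -5550$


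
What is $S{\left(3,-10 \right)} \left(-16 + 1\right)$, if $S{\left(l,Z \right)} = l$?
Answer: $-45$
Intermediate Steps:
$S{\left(3,-10 \right)} \left(-16 + 1\right) = 3 \left(-16 + 1\right) = 3 \left(-15\right) = -45$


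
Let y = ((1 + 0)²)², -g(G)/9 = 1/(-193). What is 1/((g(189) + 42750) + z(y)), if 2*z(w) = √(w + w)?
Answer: 3184792974/136150048114913 - 37249*√2/136150048114913 ≈ 2.3391e-5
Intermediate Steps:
g(G) = 9/193 (g(G) = -9/(-193) = -9*(-1/193) = 9/193)
y = 1 (y = (1²)² = 1² = 1)
z(w) = √2*√w/2 (z(w) = √(w + w)/2 = √(2*w)/2 = (√2*√w)/2 = √2*√w/2)
1/((g(189) + 42750) + z(y)) = 1/((9/193 + 42750) + √2*√1/2) = 1/(8250759/193 + (½)*√2*1) = 1/(8250759/193 + √2/2)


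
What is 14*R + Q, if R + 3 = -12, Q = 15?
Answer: -195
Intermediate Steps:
R = -15 (R = -3 - 12 = -15)
14*R + Q = 14*(-15) + 15 = -210 + 15 = -195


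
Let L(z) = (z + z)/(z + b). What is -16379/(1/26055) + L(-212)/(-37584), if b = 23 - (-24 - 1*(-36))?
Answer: -402983746623863/944298 ≈ -4.2676e+8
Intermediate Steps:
b = 11 (b = 23 - (-24 + 36) = 23 - 1*12 = 23 - 12 = 11)
L(z) = 2*z/(11 + z) (L(z) = (z + z)/(z + 11) = (2*z)/(11 + z) = 2*z/(11 + z))
-16379/(1/26055) + L(-212)/(-37584) = -16379/(1/26055) + (2*(-212)/(11 - 212))/(-37584) = -16379/1/26055 + (2*(-212)/(-201))*(-1/37584) = -16379*26055 + (2*(-212)*(-1/201))*(-1/37584) = -426754845 + (424/201)*(-1/37584) = -426754845 - 53/944298 = -402983746623863/944298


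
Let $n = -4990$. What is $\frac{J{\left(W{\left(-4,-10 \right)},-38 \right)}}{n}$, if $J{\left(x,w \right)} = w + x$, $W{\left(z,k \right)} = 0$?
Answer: $\frac{19}{2495} \approx 0.0076152$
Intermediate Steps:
$\frac{J{\left(W{\left(-4,-10 \right)},-38 \right)}}{n} = \frac{-38 + 0}{-4990} = \left(-38\right) \left(- \frac{1}{4990}\right) = \frac{19}{2495}$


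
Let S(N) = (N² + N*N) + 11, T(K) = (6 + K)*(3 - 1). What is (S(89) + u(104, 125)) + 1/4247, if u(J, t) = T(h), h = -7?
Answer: 67319198/4247 ≈ 15851.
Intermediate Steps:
T(K) = 12 + 2*K (T(K) = (6 + K)*2 = 12 + 2*K)
u(J, t) = -2 (u(J, t) = 12 + 2*(-7) = 12 - 14 = -2)
S(N) = 11 + 2*N² (S(N) = (N² + N²) + 11 = 2*N² + 11 = 11 + 2*N²)
(S(89) + u(104, 125)) + 1/4247 = ((11 + 2*89²) - 2) + 1/4247 = ((11 + 2*7921) - 2) + 1/4247 = ((11 + 15842) - 2) + 1/4247 = (15853 - 2) + 1/4247 = 15851 + 1/4247 = 67319198/4247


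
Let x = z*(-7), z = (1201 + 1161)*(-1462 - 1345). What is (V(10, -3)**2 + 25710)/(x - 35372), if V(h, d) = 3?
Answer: 8573/15458522 ≈ 0.00055458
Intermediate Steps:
z = -6630134 (z = 2362*(-2807) = -6630134)
x = 46410938 (x = -6630134*(-7) = 46410938)
(V(10, -3)**2 + 25710)/(x - 35372) = (3**2 + 25710)/(46410938 - 35372) = (9 + 25710)/46375566 = 25719*(1/46375566) = 8573/15458522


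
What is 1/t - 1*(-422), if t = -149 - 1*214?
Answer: 153185/363 ≈ 422.00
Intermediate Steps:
t = -363 (t = -149 - 214 = -363)
1/t - 1*(-422) = 1/(-363) - 1*(-422) = -1/363 + 422 = 153185/363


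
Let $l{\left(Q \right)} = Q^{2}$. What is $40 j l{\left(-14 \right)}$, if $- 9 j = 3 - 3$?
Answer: $0$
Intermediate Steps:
$j = 0$ ($j = - \frac{3 - 3}{9} = \left(- \frac{1}{9}\right) 0 = 0$)
$40 j l{\left(-14 \right)} = 40 \cdot 0 \left(-14\right)^{2} = 0 \cdot 196 = 0$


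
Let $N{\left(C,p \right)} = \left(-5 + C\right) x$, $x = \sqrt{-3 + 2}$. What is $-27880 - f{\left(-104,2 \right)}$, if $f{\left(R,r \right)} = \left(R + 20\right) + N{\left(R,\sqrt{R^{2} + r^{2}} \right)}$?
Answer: $-27796 + 109 i \approx -27796.0 + 109.0 i$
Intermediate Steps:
$x = i$ ($x = \sqrt{-1} = i \approx 1.0 i$)
$N{\left(C,p \right)} = i \left(-5 + C\right)$ ($N{\left(C,p \right)} = \left(-5 + C\right) i = i \left(-5 + C\right)$)
$f{\left(R,r \right)} = 20 + R + i \left(-5 + R\right)$ ($f{\left(R,r \right)} = \left(R + 20\right) + i \left(-5 + R\right) = \left(20 + R\right) + i \left(-5 + R\right) = 20 + R + i \left(-5 + R\right)$)
$-27880 - f{\left(-104,2 \right)} = -27880 - \left(20 - 104 + i \left(-5 - 104\right)\right) = -27880 - \left(20 - 104 + i \left(-109\right)\right) = -27880 - \left(20 - 104 - 109 i\right) = -27880 - \left(-84 - 109 i\right) = -27880 + \left(84 + 109 i\right) = -27796 + 109 i$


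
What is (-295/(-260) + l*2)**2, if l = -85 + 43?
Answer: 18567481/2704 ≈ 6866.7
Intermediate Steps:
l = -42
(-295/(-260) + l*2)**2 = (-295/(-260) - 42*2)**2 = (-295*(-1/260) - 84)**2 = (59/52 - 84)**2 = (-4309/52)**2 = 18567481/2704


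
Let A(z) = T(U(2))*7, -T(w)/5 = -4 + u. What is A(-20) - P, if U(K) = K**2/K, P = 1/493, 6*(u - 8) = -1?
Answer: -396871/2958 ≈ -134.17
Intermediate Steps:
u = 47/6 (u = 8 + (1/6)*(-1) = 8 - 1/6 = 47/6 ≈ 7.8333)
P = 1/493 ≈ 0.0020284
U(K) = K
T(w) = -115/6 (T(w) = -5*(-4 + 47/6) = -5*23/6 = -115/6)
A(z) = -805/6 (A(z) = -115/6*7 = -805/6)
A(-20) - P = -805/6 - 1*1/493 = -805/6 - 1/493 = -396871/2958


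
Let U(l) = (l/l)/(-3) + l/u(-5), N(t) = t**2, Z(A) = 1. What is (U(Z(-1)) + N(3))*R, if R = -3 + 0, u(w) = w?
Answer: -127/5 ≈ -25.400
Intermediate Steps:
R = -3
U(l) = -1/3 - l/5 (U(l) = (l/l)/(-3) + l/(-5) = 1*(-1/3) + l*(-1/5) = -1/3 - l/5)
(U(Z(-1)) + N(3))*R = ((-1/3 - 1/5*1) + 3**2)*(-3) = ((-1/3 - 1/5) + 9)*(-3) = (-8/15 + 9)*(-3) = (127/15)*(-3) = -127/5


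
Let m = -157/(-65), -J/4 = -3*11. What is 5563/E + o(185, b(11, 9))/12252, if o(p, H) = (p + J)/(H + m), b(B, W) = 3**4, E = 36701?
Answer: 370308227777/2438060055144 ≈ 0.15189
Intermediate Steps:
b(B, W) = 81
J = 132 (J = -(-12)*11 = -4*(-33) = 132)
m = 157/65 (m = -157*(-1/65) = 157/65 ≈ 2.4154)
o(p, H) = (132 + p)/(157/65 + H) (o(p, H) = (p + 132)/(H + 157/65) = (132 + p)/(157/65 + H))
5563/E + o(185, b(11, 9))/12252 = 5563/36701 + (65*(132 + 185)/(157 + 65*81))/12252 = 5563*(1/36701) + (65*317/(157 + 5265))*(1/12252) = 5563/36701 + (65*317/5422)*(1/12252) = 5563/36701 + (65*(1/5422)*317)*(1/12252) = 5563/36701 + (20605/5422)*(1/12252) = 5563/36701 + 20605/66430344 = 370308227777/2438060055144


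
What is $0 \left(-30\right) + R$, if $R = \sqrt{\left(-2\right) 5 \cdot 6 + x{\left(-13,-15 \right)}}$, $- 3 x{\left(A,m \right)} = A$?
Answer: $\frac{i \sqrt{501}}{3} \approx 7.461 i$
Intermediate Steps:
$x{\left(A,m \right)} = - \frac{A}{3}$
$R = \frac{i \sqrt{501}}{3}$ ($R = \sqrt{\left(-2\right) 5 \cdot 6 - - \frac{13}{3}} = \sqrt{\left(-10\right) 6 + \frac{13}{3}} = \sqrt{-60 + \frac{13}{3}} = \sqrt{- \frac{167}{3}} = \frac{i \sqrt{501}}{3} \approx 7.461 i$)
$0 \left(-30\right) + R = 0 \left(-30\right) + \frac{i \sqrt{501}}{3} = 0 + \frac{i \sqrt{501}}{3} = \frac{i \sqrt{501}}{3}$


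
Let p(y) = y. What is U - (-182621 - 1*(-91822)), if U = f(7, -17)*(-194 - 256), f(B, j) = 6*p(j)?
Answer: 136699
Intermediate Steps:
f(B, j) = 6*j
U = 45900 (U = (6*(-17))*(-194 - 256) = -102*(-450) = 45900)
U - (-182621 - 1*(-91822)) = 45900 - (-182621 - 1*(-91822)) = 45900 - (-182621 + 91822) = 45900 - 1*(-90799) = 45900 + 90799 = 136699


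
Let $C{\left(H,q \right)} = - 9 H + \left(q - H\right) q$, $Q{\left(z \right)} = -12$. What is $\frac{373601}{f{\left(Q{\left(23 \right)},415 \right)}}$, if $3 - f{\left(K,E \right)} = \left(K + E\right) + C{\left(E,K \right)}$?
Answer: $- \frac{373601}{1789} \approx -208.83$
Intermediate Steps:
$C{\left(H,q \right)} = - 9 H + q \left(q - H\right)$
$f{\left(K,E \right)} = 3 - K - K^{2} + 8 E + E K$ ($f{\left(K,E \right)} = 3 - \left(\left(K + E\right) - \left(- K^{2} + 9 E + E K\right)\right) = 3 - \left(\left(E + K\right) - \left(- K^{2} + 9 E + E K\right)\right) = 3 - \left(K + K^{2} - 8 E - E K\right) = 3 + \left(- K - K^{2} + 8 E + E K\right) = 3 - K - K^{2} + 8 E + E K$)
$\frac{373601}{f{\left(Q{\left(23 \right)},415 \right)}} = \frac{373601}{3 - -12 - \left(-12\right)^{2} + 8 \cdot 415 + 415 \left(-12\right)} = \frac{373601}{3 + 12 - 144 + 3320 - 4980} = \frac{373601}{-1789} = 373601 \left(- \frac{1}{1789}\right) = - \frac{373601}{1789}$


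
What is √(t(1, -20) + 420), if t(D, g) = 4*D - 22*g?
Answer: 12*√6 ≈ 29.394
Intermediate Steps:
t(D, g) = -22*g + 4*D
√(t(1, -20) + 420) = √((-22*(-20) + 4*1) + 420) = √((440 + 4) + 420) = √(444 + 420) = √864 = 12*√6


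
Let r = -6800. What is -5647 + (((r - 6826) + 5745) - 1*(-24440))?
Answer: 10912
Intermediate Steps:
-5647 + (((r - 6826) + 5745) - 1*(-24440)) = -5647 + (((-6800 - 6826) + 5745) - 1*(-24440)) = -5647 + ((-13626 + 5745) + 24440) = -5647 + (-7881 + 24440) = -5647 + 16559 = 10912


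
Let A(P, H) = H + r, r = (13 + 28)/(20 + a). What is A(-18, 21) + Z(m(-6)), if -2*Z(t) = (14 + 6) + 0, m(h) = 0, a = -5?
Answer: 206/15 ≈ 13.733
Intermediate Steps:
r = 41/15 (r = (13 + 28)/(20 - 5) = 41/15 ≈ 2.7333)
Z(t) = -10 (Z(t) = -((14 + 6) + 0)/2 = -(20 + 0)/2 = -1/2*20 = -10)
A(P, H) = 41/15 + H (A(P, H) = H + 41/15 = 41/15 + H)
A(-18, 21) + Z(m(-6)) = (41/15 + 21) - 10 = 356/15 - 10 = 206/15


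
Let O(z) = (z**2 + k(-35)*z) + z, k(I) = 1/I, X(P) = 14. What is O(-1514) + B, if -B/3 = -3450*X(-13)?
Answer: 85246884/35 ≈ 2.4356e+6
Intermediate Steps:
B = 144900 (B = -(-10350)*14 = -3*(-48300) = 144900)
O(z) = z**2 + 34*z/35 (O(z) = (z**2 + z/(-35)) + z = (z**2 - z/35) + z = z**2 + 34*z/35)
O(-1514) + B = (1/35)*(-1514)*(34 + 35*(-1514)) + 144900 = (1/35)*(-1514)*(34 - 52990) + 144900 = (1/35)*(-1514)*(-52956) + 144900 = 80175384/35 + 144900 = 85246884/35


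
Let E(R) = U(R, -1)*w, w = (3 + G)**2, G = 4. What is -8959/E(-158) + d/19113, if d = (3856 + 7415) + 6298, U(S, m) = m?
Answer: 172094248/936537 ≈ 183.76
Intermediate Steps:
w = 49 (w = (3 + 4)**2 = 7**2 = 49)
d = 17569 (d = 11271 + 6298 = 17569)
E(R) = -49 (E(R) = -1*49 = -49)
-8959/E(-158) + d/19113 = -8959/(-49) + 17569/19113 = -8959*(-1/49) + 17569*(1/19113) = 8959/49 + 17569/19113 = 172094248/936537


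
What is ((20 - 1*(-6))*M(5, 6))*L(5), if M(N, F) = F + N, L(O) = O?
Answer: 1430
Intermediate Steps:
((20 - 1*(-6))*M(5, 6))*L(5) = ((20 - 1*(-6))*(6 + 5))*5 = ((20 + 6)*11)*5 = (26*11)*5 = 286*5 = 1430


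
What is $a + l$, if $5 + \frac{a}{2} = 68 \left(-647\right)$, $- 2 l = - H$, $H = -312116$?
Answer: $-244060$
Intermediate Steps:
$l = -156058$ ($l = - \frac{\left(-1\right) \left(-312116\right)}{2} = \left(- \frac{1}{2}\right) 312116 = -156058$)
$a = -88002$ ($a = -10 + 2 \cdot 68 \left(-647\right) = -10 + 2 \left(-43996\right) = -10 - 87992 = -88002$)
$a + l = -88002 - 156058 = -244060$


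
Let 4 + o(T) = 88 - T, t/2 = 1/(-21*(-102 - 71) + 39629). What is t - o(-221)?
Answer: -6597454/21631 ≈ -305.00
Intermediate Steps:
t = 1/21631 (t = 2/(-21*(-102 - 71) + 39629) = 2/(-21*(-173) + 39629) = 2/(3633 + 39629) = 2/43262 = 2*(1/43262) = 1/21631 ≈ 4.6230e-5)
o(T) = 84 - T (o(T) = -4 + (88 - T) = 84 - T)
t - o(-221) = 1/21631 - (84 - 1*(-221)) = 1/21631 - (84 + 221) = 1/21631 - 1*305 = 1/21631 - 305 = -6597454/21631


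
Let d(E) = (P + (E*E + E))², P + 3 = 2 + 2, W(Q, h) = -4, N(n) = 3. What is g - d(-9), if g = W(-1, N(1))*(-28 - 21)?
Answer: -5133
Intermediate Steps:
P = 1 (P = -3 + (2 + 2) = -3 + 4 = 1)
d(E) = (1 + E + E²)² (d(E) = (1 + (E*E + E))² = (1 + (E² + E))² = (1 + (E + E²))² = (1 + E + E²)²)
g = 196 (g = -4*(-28 - 21) = -4*(-49) = 196)
g - d(-9) = 196 - (1 - 9 + (-9)²)² = 196 - (1 - 9 + 81)² = 196 - 1*73² = 196 - 1*5329 = 196 - 5329 = -5133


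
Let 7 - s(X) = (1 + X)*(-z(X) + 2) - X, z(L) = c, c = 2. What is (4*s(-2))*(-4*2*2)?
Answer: -320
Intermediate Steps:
z(L) = 2
s(X) = 7 + X (s(X) = 7 - ((1 + X)*(-1*2 + 2) - X) = 7 - ((1 + X)*(-2 + 2) - X) = 7 - ((1 + X)*0 - X) = 7 - (0 - X) = 7 - (-1)*X = 7 + X)
(4*s(-2))*(-4*2*2) = (4*(7 - 2))*(-4*2*2) = (4*5)*(-8*2) = 20*(-16) = -320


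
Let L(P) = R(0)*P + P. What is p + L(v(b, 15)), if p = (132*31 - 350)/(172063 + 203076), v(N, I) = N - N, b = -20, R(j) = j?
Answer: 3742/375139 ≈ 0.0099750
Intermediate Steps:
v(N, I) = 0
L(P) = P (L(P) = 0*P + P = 0 + P = P)
p = 3742/375139 (p = (4092 - 350)/375139 = 3742*(1/375139) = 3742/375139 ≈ 0.0099750)
p + L(v(b, 15)) = 3742/375139 + 0 = 3742/375139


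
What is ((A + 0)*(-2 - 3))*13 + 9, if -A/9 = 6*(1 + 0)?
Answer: 3519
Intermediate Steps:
A = -54 (A = -54*(1 + 0) = -54 ≈ -54.000)
((A + 0)*(-2 - 3))*13 + 9 = ((-54 + 0)*(-2 - 3))*13 + 9 = -54*(-5)*13 + 9 = 270*13 + 9 = 3510 + 9 = 3519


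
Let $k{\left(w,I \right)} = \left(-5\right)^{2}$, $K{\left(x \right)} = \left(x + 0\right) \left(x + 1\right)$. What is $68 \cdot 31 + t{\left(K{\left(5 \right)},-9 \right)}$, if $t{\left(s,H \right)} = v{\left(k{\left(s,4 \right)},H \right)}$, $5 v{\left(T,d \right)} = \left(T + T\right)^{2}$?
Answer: $2608$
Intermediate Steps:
$K{\left(x \right)} = x \left(1 + x\right)$
$k{\left(w,I \right)} = 25$
$v{\left(T,d \right)} = \frac{4 T^{2}}{5}$ ($v{\left(T,d \right)} = \frac{\left(T + T\right)^{2}}{5} = \frac{\left(2 T\right)^{2}}{5} = \frac{4 T^{2}}{5}$)
$t{\left(s,H \right)} = 500$ ($t{\left(s,H \right)} = \frac{4 \cdot 25^{2}}{5} = \frac{4}{5} \cdot 625 = 500$)
$68 \cdot 31 + t{\left(K{\left(5 \right)},-9 \right)} = 68 \cdot 31 + 500 = 2108 + 500 = 2608$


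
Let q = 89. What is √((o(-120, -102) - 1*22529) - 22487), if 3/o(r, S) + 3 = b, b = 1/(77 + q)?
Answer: 5*I*√444784186/497 ≈ 212.17*I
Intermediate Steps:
b = 1/166 (b = 1/(77 + 89) = 1/166 ≈ 0.0060241)
o(r, S) = -498/497 (o(r, S) = 3/(-3 + 1/166) = 3/(-497/166) = 3*(-166/497) = -498/497)
√((o(-120, -102) - 1*22529) - 22487) = √((-498/497 - 1*22529) - 22487) = √((-498/497 - 22529) - 22487) = √(-11197411/497 - 22487) = √(-22373450/497) = 5*I*√444784186/497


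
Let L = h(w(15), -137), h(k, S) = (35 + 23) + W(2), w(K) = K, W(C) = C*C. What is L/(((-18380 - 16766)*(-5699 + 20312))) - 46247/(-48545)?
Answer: 11875962128608/12466076817705 ≈ 0.95266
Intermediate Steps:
W(C) = C²
h(k, S) = 62 (h(k, S) = (35 + 23) + 2² = 58 + 4 = 62)
L = 62
L/(((-18380 - 16766)*(-5699 + 20312))) - 46247/(-48545) = 62/(((-18380 - 16766)*(-5699 + 20312))) - 46247/(-48545) = 62/((-35146*14613)) - 46247*(-1/48545) = 62/(-513588498) + 46247/48545 = 62*(-1/513588498) + 46247/48545 = -31/256794249 + 46247/48545 = 11875962128608/12466076817705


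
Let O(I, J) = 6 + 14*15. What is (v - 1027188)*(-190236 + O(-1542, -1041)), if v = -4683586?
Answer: 1085161275480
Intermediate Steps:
O(I, J) = 216 (O(I, J) = 6 + 210 = 216)
(v - 1027188)*(-190236 + O(-1542, -1041)) = (-4683586 - 1027188)*(-190236 + 216) = -5710774*(-190020) = 1085161275480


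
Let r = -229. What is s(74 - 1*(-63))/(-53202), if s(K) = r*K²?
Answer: 4298101/53202 ≈ 80.788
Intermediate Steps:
s(K) = -229*K²
s(74 - 1*(-63))/(-53202) = -229*(74 - 1*(-63))²/(-53202) = -229*(74 + 63)²*(-1/53202) = -229*137²*(-1/53202) = -229*18769*(-1/53202) = -4298101*(-1/53202) = 4298101/53202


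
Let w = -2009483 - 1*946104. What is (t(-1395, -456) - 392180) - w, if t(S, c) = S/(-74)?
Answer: 189693513/74 ≈ 2.5634e+6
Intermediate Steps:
t(S, c) = -S/74 (t(S, c) = S*(-1/74) = -S/74)
w = -2955587 (w = -2009483 - 946104 = -2955587)
(t(-1395, -456) - 392180) - w = (-1/74*(-1395) - 392180) - 1*(-2955587) = (1395/74 - 392180) + 2955587 = -29019925/74 + 2955587 = 189693513/74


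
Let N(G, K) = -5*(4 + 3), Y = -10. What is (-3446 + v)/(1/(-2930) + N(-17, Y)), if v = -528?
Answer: 11643820/102551 ≈ 113.54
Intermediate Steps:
N(G, K) = -35 (N(G, K) = -5*7 = -35)
(-3446 + v)/(1/(-2930) + N(-17, Y)) = (-3446 - 528)/(1/(-2930) - 35) = -3974/(-1/2930 - 35) = -3974/(-102551/2930) = -3974*(-2930/102551) = 11643820/102551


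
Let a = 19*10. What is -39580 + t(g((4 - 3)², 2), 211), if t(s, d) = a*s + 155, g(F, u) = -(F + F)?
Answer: -39805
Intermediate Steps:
a = 190
g(F, u) = -2*F
t(s, d) = 155 + 190*s (t(s, d) = 190*s + 155 = 155 + 190*s)
-39580 + t(g((4 - 3)², 2), 211) = -39580 + (155 + 190*(-2*(4 - 3)²)) = -39580 + (155 + 190*(-2*1²)) = -39580 + (155 + 190*(-2*1)) = -39580 + (155 + 190*(-2)) = -39580 + (155 - 380) = -39580 - 225 = -39805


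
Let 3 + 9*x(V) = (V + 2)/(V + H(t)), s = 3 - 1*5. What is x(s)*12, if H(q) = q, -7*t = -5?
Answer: -4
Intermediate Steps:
t = 5/7 (t = -⅐*(-5) = 5/7 ≈ 0.71429)
s = -2 (s = 3 - 5 = -2)
x(V) = -⅓ + (2 + V)/(9*(5/7 + V)) (x(V) = -⅓ + ((V + 2)/(V + 5/7))/9 = -⅓ + ((2 + V)/(5/7 + V))/9 = -⅓ + (2 + V)/(9*(5/7 + V)))
x(s)*12 = ((-1 - 14*(-2))/(9*(5 + 7*(-2))))*12 = ((-1 + 28)/(9*(5 - 14)))*12 = ((⅑)*27/(-9))*12 = ((⅑)*(-⅑)*27)*12 = -⅓*12 = -4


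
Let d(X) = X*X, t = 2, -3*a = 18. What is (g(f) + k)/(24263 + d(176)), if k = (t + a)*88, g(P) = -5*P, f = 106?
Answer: -294/18413 ≈ -0.015967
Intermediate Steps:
a = -6 (a = -1/3*18 = -6)
d(X) = X**2
k = -352 (k = (2 - 6)*88 = -4*88 = -352)
(g(f) + k)/(24263 + d(176)) = (-5*106 - 352)/(24263 + 176**2) = (-530 - 352)/(24263 + 30976) = -882/55239 = -882*1/55239 = -294/18413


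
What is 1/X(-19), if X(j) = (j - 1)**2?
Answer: 1/400 ≈ 0.0025000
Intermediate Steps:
X(j) = (-1 + j)**2
1/X(-19) = 1/((-1 - 19)**2) = 1/((-20)**2) = 1/400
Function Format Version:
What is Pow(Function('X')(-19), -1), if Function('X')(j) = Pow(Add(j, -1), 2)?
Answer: Rational(1, 400) ≈ 0.0025000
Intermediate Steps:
Function('X')(j) = Pow(Add(-1, j), 2)
Pow(Function('X')(-19), -1) = Pow(Pow(Add(-1, -19), 2), -1) = Pow(Pow(-20, 2), -1) = Pow(400, -1) = Rational(1, 400)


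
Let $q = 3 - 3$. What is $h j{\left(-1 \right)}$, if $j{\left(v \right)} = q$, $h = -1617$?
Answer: $0$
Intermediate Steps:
$q = 0$ ($q = 3 - 3 = 0$)
$j{\left(v \right)} = 0$
$h j{\left(-1 \right)} = \left(-1617\right) 0 = 0$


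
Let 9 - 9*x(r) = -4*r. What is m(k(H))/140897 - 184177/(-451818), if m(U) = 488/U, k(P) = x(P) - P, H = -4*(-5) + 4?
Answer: 959488048901/2355412627602 ≈ 0.40735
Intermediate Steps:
x(r) = 1 + 4*r/9 (x(r) = 1 - (-4)*r/9 = 1 + 4*r/9)
H = 24 (H = 20 + 4 = 24)
k(P) = 1 - 5*P/9 (k(P) = (1 + 4*P/9) - P = 1 - 5*P/9)
m(k(H))/140897 - 184177/(-451818) = (488/(1 - 5/9*24))/140897 - 184177/(-451818) = (488/(1 - 40/3))*(1/140897) - 184177*(-1/451818) = (488/(-37/3))*(1/140897) + 184177/451818 = (488*(-3/37))*(1/140897) + 184177/451818 = -1464/37*1/140897 + 184177/451818 = -1464/5213189 + 184177/451818 = 959488048901/2355412627602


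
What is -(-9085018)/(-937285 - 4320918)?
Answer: -9085018/5258203 ≈ -1.7278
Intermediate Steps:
-(-9085018)/(-937285 - 4320918) = -(-9085018)/(-5258203) = -(-9085018)*(-1)/5258203 = -1*9085018/5258203 = -9085018/5258203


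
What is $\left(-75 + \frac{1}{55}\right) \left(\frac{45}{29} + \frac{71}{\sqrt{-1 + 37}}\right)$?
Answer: $- \frac{4802398}{4785} \approx -1003.6$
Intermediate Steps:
$\left(-75 + \frac{1}{55}\right) \left(\frac{45}{29} + \frac{71}{\sqrt{-1 + 37}}\right) = \left(-75 + \frac{1}{55}\right) \left(45 \cdot \frac{1}{29} + \frac{71}{\sqrt{36}}\right) = - \frac{4124 \left(\frac{45}{29} + \frac{71}{6}\right)}{55} = \left(- \frac{4124}{55}\right) \frac{2329}{174} = - \frac{4802398}{4785}$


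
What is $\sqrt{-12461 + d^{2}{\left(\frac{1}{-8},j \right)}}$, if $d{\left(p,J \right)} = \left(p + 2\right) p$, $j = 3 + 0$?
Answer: $\frac{i \sqrt{51040031}}{64} \approx 111.63 i$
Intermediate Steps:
$j = 3$
$d{\left(p,J \right)} = p \left(2 + p\right)$ ($d{\left(p,J \right)} = \left(2 + p\right) p = p \left(2 + p\right)$)
$\sqrt{-12461 + d^{2}{\left(\frac{1}{-8},j \right)}} = \sqrt{-12461 + \left(\frac{2 + \frac{1}{-8}}{-8}\right)^{2}} = \sqrt{-12461 + \left(- \frac{2 - \frac{1}{8}}{8}\right)^{2}} = \sqrt{-12461 + \left(\left(- \frac{1}{8}\right) \frac{15}{8}\right)^{2}} = \sqrt{-12461 + \left(- \frac{15}{64}\right)^{2}} = \sqrt{-12461 + \frac{225}{4096}} = \sqrt{- \frac{51040031}{4096}} = \frac{i \sqrt{51040031}}{64}$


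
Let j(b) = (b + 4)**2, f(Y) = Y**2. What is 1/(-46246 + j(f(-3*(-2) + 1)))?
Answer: -1/43437 ≈ -2.3022e-5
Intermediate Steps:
j(b) = (4 + b)**2
1/(-46246 + j(f(-3*(-2) + 1))) = 1/(-46246 + (4 + (-3*(-2) + 1)**2)**2) = 1/(-46246 + (4 + (6 + 1)**2)**2) = 1/(-46246 + (4 + 7**2)**2) = 1/(-46246 + (4 + 49)**2) = 1/(-46246 + 53**2) = 1/(-46246 + 2809) = 1/(-43437) = -1/43437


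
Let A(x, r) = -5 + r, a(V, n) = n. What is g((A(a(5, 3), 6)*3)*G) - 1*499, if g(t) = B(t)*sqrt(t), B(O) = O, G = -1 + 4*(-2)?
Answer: -499 - 81*I*sqrt(3) ≈ -499.0 - 140.3*I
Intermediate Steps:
G = -9 (G = -1 - 8 = -9)
g(t) = t**(3/2) (g(t) = t*sqrt(t) = t**(3/2))
g((A(a(5, 3), 6)*3)*G) - 1*499 = (((-5 + 6)*3)*(-9))**(3/2) - 1*499 = ((1*3)*(-9))**(3/2) - 499 = (3*(-9))**(3/2) - 499 = (-27)**(3/2) - 499 = -81*I*sqrt(3) - 499 = -499 - 81*I*sqrt(3)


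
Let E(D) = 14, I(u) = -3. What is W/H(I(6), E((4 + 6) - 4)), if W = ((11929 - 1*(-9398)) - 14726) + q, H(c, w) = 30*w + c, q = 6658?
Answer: 13259/417 ≈ 31.796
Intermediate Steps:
H(c, w) = c + 30*w
W = 13259 (W = ((11929 - 1*(-9398)) - 14726) + 6658 = ((11929 + 9398) - 14726) + 6658 = (21327 - 14726) + 6658 = 6601 + 6658 = 13259)
W/H(I(6), E((4 + 6) - 4)) = 13259/(-3 + 30*14) = 13259/(-3 + 420) = 13259/417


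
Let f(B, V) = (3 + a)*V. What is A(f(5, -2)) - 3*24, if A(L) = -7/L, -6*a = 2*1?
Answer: -1131/16 ≈ -70.688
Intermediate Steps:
a = -⅓ (a = -1/3 = -⅙*2 = -⅓ ≈ -0.33333)
f(B, V) = 8*V/3 (f(B, V) = (3 - ⅓)*V = 8*V/3)
A(f(5, -2)) - 3*24 = -7/((8/3)*(-2)) - 3*24 = -7/(-16/3) - 72 = -7*(-3/16) - 72 = 21/16 - 72 = -1131/16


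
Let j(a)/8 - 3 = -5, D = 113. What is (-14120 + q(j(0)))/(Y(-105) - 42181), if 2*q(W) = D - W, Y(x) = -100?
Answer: 28111/84562 ≈ 0.33243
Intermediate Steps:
j(a) = -16 (j(a) = 24 + 8*(-5) = 24 - 40 = -16)
q(W) = 113/2 - W/2 (q(W) = (113 - W)/2 = 113/2 - W/2)
(-14120 + q(j(0)))/(Y(-105) - 42181) = (-14120 + (113/2 - ½*(-16)))/(-100 - 42181) = (-14120 + (113/2 + 8))/(-42281) = (-14120 + 129/2)*(-1/42281) = -28111/2*(-1/42281) = 28111/84562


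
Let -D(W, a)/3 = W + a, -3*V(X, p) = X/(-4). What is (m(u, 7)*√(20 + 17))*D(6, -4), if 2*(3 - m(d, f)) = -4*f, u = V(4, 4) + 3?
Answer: -102*√37 ≈ -620.44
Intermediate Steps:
V(X, p) = X/12 (V(X, p) = -X/(3*(-4)) = -X*(-1)/(3*4) = -(-1)*X/12 = X/12)
u = 10/3 (u = (1/12)*4 + 3 = ⅓ + 3 = 10/3 ≈ 3.3333)
m(d, f) = 3 + 2*f (m(d, f) = 3 - (-2)*f = 3 + 2*f)
D(W, a) = -3*W - 3*a (D(W, a) = -3*(W + a) = -3*W - 3*a)
(m(u, 7)*√(20 + 17))*D(6, -4) = ((3 + 2*7)*√(20 + 17))*(-3*6 - 3*(-4)) = ((3 + 14)*√37)*(-18 + 12) = (17*√37)*(-6) = -102*√37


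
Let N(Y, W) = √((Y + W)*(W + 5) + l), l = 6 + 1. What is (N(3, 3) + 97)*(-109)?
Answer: -10573 - 109*√55 ≈ -11381.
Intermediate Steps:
l = 7
N(Y, W) = √(7 + (5 + W)*(W + Y)) (N(Y, W) = √((Y + W)*(W + 5) + 7) = √((W + Y)*(5 + W) + 7) = √((5 + W)*(W + Y) + 7) = √(7 + (5 + W)*(W + Y)))
(N(3, 3) + 97)*(-109) = (√(7 + 3² + 5*3 + 5*3 + 3*3) + 97)*(-109) = (√(7 + 9 + 15 + 15 + 9) + 97)*(-109) = (√55 + 97)*(-109) = (97 + √55)*(-109) = -10573 - 109*√55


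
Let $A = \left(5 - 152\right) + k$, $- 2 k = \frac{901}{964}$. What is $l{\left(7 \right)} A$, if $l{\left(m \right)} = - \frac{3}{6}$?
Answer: $\frac{284317}{3856} \approx 73.734$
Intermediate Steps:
$l{\left(m \right)} = - \frac{1}{2}$ ($l{\left(m \right)} = \left(-3\right) \frac{1}{6} = - \frac{1}{2}$)
$k = - \frac{901}{1928}$ ($k = - \frac{901 \cdot \frac{1}{964}}{2} = \left(- \frac{1}{2}\right) \frac{901}{964} = - \frac{901}{1928} \approx -0.46732$)
$A = - \frac{284317}{1928}$ ($A = \left(5 - 152\right) - \frac{901}{1928} = -147 - \frac{901}{1928} = - \frac{284317}{1928} \approx -147.47$)
$l{\left(7 \right)} A = \left(- \frac{1}{2}\right) \left(- \frac{284317}{1928}\right) = \frac{284317}{3856}$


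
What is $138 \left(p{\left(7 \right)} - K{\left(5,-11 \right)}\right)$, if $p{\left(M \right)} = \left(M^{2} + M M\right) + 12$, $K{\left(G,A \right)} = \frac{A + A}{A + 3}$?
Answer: $\frac{29601}{2} \approx 14801.0$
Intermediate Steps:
$K{\left(G,A \right)} = \frac{2 A}{3 + A}$
$p{\left(M \right)} = 12 + 2 M^{2}$ ($p{\left(M \right)} = \left(M^{2} + M^{2}\right) + 12 = 2 M^{2} + 12 = 12 + 2 M^{2}$)
$138 \left(p{\left(7 \right)} - K{\left(5,-11 \right)}\right) = 138 \left(\left(12 + 2 \cdot 7^{2}\right) - 2 \left(-11\right) \frac{1}{3 - 11}\right) = 138 \left(\left(12 + 2 \cdot 49\right) - 2 \left(-11\right) \frac{1}{-8}\right) = 138 \left(\left(12 + 98\right) - 2 \left(-11\right) \left(- \frac{1}{8}\right)\right) = 138 \left(110 - \frac{11}{4}\right) = 138 \cdot \frac{429}{4} = \frac{29601}{2}$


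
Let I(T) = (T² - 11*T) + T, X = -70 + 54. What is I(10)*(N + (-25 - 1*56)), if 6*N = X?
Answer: 0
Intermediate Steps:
X = -16
I(T) = T² - 10*T
N = -8/3 (N = (⅙)*(-16) = -8/3 ≈ -2.6667)
I(10)*(N + (-25 - 1*56)) = (10*(-10 + 10))*(-8/3 + (-25 - 1*56)) = (10*0)*(-8/3 + (-25 - 56)) = 0*(-8/3 - 81) = 0*(-251/3) = 0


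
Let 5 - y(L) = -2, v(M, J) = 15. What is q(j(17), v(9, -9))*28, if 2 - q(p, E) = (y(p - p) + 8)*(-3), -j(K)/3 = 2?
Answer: 1316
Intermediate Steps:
j(K) = -6 (j(K) = -3*2 = -6)
y(L) = 7 (y(L) = 5 - 1*(-2) = 5 + 2 = 7)
q(p, E) = 47 (q(p, E) = 2 - (7 + 8)*(-3) = 2 - 15*(-3) = 2 - 1*(-45) = 2 + 45 = 47)
q(j(17), v(9, -9))*28 = 47*28 = 1316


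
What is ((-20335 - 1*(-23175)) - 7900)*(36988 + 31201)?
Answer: -345036340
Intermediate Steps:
((-20335 - 1*(-23175)) - 7900)*(36988 + 31201) = ((-20335 + 23175) - 7900)*68189 = (2840 - 7900)*68189 = -5060*68189 = -345036340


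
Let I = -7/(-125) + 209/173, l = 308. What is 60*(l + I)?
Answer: 80254032/4325 ≈ 18556.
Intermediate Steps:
I = 27336/21625 (I = -7*(-1/125) + 209*(1/173) = 7/125 + 209/173 = 27336/21625 ≈ 1.2641)
60*(l + I) = 60*(308 + 27336/21625) = 60*(6687836/21625) = 80254032/4325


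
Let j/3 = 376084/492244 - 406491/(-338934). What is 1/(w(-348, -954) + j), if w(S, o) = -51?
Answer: -13903185658/627172365993 ≈ -0.022168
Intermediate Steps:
j = 81890102565/13903185658 (j = 3*(376084/492244 - 406491/(-338934)) = 3*(376084*(1/492244) - 406491*(-1/338934)) = 3*(94021/123061 + 135497/112978) = 3*(27296700855/13903185658) = 81890102565/13903185658 ≈ 5.8900)
1/(w(-348, -954) + j) = 1/(-51 + 81890102565/13903185658) = 1/(-627172365993/13903185658) = -13903185658/627172365993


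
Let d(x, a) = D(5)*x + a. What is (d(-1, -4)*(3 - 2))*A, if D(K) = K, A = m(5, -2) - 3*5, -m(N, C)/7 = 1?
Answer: 198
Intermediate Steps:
m(N, C) = -7 (m(N, C) = -7*1 = -7)
A = -22 (A = -7 - 3*5 = -7 - 15 = -22)
d(x, a) = a + 5*x (d(x, a) = 5*x + a = a + 5*x)
(d(-1, -4)*(3 - 2))*A = ((-4 + 5*(-1))*(3 - 2))*(-22) = ((-4 - 5)*1)*(-22) = -9*1*(-22) = -9*(-22) = 198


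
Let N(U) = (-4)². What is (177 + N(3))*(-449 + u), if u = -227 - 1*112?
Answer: -152084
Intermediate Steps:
N(U) = 16
u = -339 (u = -227 - 112 = -339)
(177 + N(3))*(-449 + u) = (177 + 16)*(-449 - 339) = 193*(-788) = -152084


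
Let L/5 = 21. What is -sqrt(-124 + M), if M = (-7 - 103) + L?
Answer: -I*sqrt(129) ≈ -11.358*I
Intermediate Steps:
L = 105 (L = 5*21 = 105)
M = -5 (M = (-7 - 103) + 105 = -110 + 105 = -5)
-sqrt(-124 + M) = -sqrt(-124 - 5) = -sqrt(-129) = -I*sqrt(129)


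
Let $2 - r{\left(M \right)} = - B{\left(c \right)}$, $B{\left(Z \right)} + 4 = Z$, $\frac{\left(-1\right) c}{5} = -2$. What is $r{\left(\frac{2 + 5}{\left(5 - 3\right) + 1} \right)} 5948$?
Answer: $47584$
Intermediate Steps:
$c = 10$ ($c = \left(-5\right) \left(-2\right) = 10$)
$B{\left(Z \right)} = -4 + Z$
$r{\left(M \right)} = 8$ ($r{\left(M \right)} = 2 - - (-4 + 10) = 2 - \left(-1\right) 6 = 2 - -6 = 2 + 6 = 8$)
$r{\left(\frac{2 + 5}{\left(5 - 3\right) + 1} \right)} 5948 = 8 \cdot 5948 = 47584$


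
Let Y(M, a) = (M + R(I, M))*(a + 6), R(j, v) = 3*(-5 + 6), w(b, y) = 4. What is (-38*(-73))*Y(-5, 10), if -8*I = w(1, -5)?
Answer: -88768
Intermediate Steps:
I = -1/2 (I = -1/8*4 = -1/2 ≈ -0.50000)
R(j, v) = 3 (R(j, v) = 3*1 = 3)
Y(M, a) = (3 + M)*(6 + a) (Y(M, a) = (M + 3)*(a + 6) = (3 + M)*(6 + a))
(-38*(-73))*Y(-5, 10) = (-38*(-73))*(18 + 3*10 + 6*(-5) - 5*10) = 2774*(18 + 30 - 30 - 50) = 2774*(-32) = -88768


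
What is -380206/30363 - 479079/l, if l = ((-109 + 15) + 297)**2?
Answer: -1041868439/43145823 ≈ -24.148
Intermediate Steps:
l = 41209 (l = (-94 + 297)**2 = 203**2 = 41209)
-380206/30363 - 479079/l = -380206/30363 - 479079/41209 = -1041868439/43145823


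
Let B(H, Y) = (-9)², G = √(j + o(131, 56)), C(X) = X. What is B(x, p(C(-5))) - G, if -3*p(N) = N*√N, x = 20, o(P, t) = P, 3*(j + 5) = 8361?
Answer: 81 - √2913 ≈ 27.028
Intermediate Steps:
j = 2782 (j = -5 + (⅓)*8361 = -5 + 2787 = 2782)
p(N) = -N^(3/2)/3 (p(N) = -N*√N/3 = -N^(3/2)/3)
G = √2913 (G = √(2782 + 131) = √2913 ≈ 53.972)
B(H, Y) = 81
B(x, p(C(-5))) - G = 81 - √2913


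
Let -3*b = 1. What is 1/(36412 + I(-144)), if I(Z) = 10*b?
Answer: 3/109226 ≈ 2.7466e-5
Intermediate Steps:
b = -1/3 (b = -1/3*1 = -1/3 ≈ -0.33333)
I(Z) = -10/3 (I(Z) = 10*(-1/3) = -10/3)
1/(36412 + I(-144)) = 1/(36412 - 10/3) = 1/(109226/3) = 3/109226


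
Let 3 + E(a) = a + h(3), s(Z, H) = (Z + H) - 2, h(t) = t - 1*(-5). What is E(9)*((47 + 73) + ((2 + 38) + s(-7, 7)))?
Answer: 2212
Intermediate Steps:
h(t) = 5 + t (h(t) = t + 5 = 5 + t)
s(Z, H) = -2 + H + Z (s(Z, H) = (H + Z) - 2 = -2 + H + Z)
E(a) = 5 + a (E(a) = -3 + (a + (5 + 3)) = -3 + (a + 8) = -3 + (8 + a) = 5 + a)
E(9)*((47 + 73) + ((2 + 38) + s(-7, 7))) = (5 + 9)*((47 + 73) + ((2 + 38) + (-2 + 7 - 7))) = 14*(120 + (40 - 2)) = 14*(120 + 38) = 14*158 = 2212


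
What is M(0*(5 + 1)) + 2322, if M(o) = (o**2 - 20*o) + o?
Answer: 2322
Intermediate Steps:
M(o) = o**2 - 19*o
M(0*(5 + 1)) + 2322 = (0*(5 + 1))*(-19 + 0*(5 + 1)) + 2322 = (0*6)*(-19 + 0*6) + 2322 = 0*(-19 + 0) + 2322 = 0*(-19) + 2322 = 0 + 2322 = 2322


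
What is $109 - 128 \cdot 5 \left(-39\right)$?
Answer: $25069$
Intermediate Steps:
$109 - 128 \cdot 5 \left(-39\right) = 109 - -24960 = 109 + 24960 = 25069$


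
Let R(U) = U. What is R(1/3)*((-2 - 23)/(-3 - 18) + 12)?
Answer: 277/63 ≈ 4.3968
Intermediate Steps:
R(1/3)*((-2 - 23)/(-3 - 18) + 12) = ((-2 - 23)/(-3 - 18) + 12)/3 = (-25/(-21) + 12)/3 = (-25*(-1/21) + 12)/3 = (25/21 + 12)/3 = (⅓)*(277/21) = 277/63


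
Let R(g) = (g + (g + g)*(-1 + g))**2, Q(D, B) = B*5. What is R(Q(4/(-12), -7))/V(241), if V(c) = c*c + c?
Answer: 6175225/58322 ≈ 105.88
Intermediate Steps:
Q(D, B) = 5*B
V(c) = c + c**2 (V(c) = c**2 + c = c + c**2)
R(g) = (g + 2*g*(-1 + g))**2 (R(g) = (g + (2*g)*(-1 + g))**2 = (g + 2*g*(-1 + g))**2)
R(Q(4/(-12), -7))/V(241) = ((5*(-7))**2*(-1 + 2*(5*(-7)))**2)/((241*(1 + 241))) = ((-35)**2*(-1 + 2*(-35))**2)/((241*242)) = (1225*(-1 - 70)**2)/58322 = (1225*(-71)**2)*(1/58322) = (1225*5041)*(1/58322) = 6175225*(1/58322) = 6175225/58322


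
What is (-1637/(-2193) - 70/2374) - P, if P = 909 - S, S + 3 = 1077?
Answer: 431376379/2603091 ≈ 165.72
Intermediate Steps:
S = 1074 (S = -3 + 1077 = 1074)
P = -165 (P = 909 - 1*1074 = 909 - 1074 = -165)
(-1637/(-2193) - 70/2374) - P = (-1637/(-2193) - 70/2374) - 1*(-165) = (-1637*(-1/2193) - 70*1/2374) + 165 = (1637/2193 - 35/1187) + 165 = 1866364/2603091 + 165 = 431376379/2603091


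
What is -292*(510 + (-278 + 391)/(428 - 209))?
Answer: -447212/3 ≈ -1.4907e+5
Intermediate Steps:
-292*(510 + (-278 + 391)/(428 - 209)) = -292*(510 + 113/219) = -292*111803/219 = -447212/3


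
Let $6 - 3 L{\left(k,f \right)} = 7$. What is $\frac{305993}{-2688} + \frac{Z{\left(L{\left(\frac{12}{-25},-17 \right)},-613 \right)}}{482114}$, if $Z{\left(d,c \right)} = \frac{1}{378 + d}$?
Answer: $- \frac{83572067958901}{734140057728} \approx -113.84$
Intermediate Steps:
$L{\left(k,f \right)} = - \frac{1}{3}$ ($L{\left(k,f \right)} = 2 - \frac{7}{3} = - \frac{1}{3}$)
$\frac{305993}{-2688} + \frac{Z{\left(L{\left(\frac{12}{-25},-17 \right)},-613 \right)}}{482114} = \frac{305993}{-2688} + \frac{1}{\left(378 - \frac{1}{3}\right) 482114} = 305993 \left(- \frac{1}{2688}\right) + \frac{1}{\frac{1133}{3}} \cdot \frac{1}{482114} = - \frac{305993}{2688} + \frac{3}{1133} \cdot \frac{1}{482114} = - \frac{305993}{2688} + \frac{3}{546235162} = - \frac{83572067958901}{734140057728}$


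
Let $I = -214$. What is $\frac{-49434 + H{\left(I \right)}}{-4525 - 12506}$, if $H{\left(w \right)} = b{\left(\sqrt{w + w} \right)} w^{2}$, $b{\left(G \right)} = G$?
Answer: $\frac{2354}{811} - \frac{91592 i \sqrt{107}}{17031} \approx 2.9026 - 55.63 i$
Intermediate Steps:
$H{\left(w \right)} = \sqrt{2} w^{\frac{5}{2}}$ ($H{\left(w \right)} = \sqrt{w + w} w^{2} = \sqrt{2 w} w^{2} = \sqrt{2} \sqrt{w} w^{2} = \sqrt{2} w^{\frac{5}{2}}$)
$\frac{-49434 + H{\left(I \right)}}{-4525 - 12506} = \frac{-49434 + \sqrt{2} \left(-214\right)^{\frac{5}{2}}}{-4525 - 12506} = \frac{-49434 + \sqrt{2} \cdot 45796 i \sqrt{214}}{-17031} = \left(-49434 + 91592 i \sqrt{107}\right) \left(- \frac{1}{17031}\right) = \frac{2354}{811} - \frac{91592 i \sqrt{107}}{17031}$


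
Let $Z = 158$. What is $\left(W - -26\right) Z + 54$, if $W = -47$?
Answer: $-3264$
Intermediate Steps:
$\left(W - -26\right) Z + 54 = \left(-47 - -26\right) 158 + 54 = \left(-47 + 26\right) 158 + 54 = \left(-21\right) 158 + 54 = -3318 + 54 = -3264$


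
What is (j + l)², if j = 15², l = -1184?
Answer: 919681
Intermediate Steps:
j = 225
(j + l)² = (225 - 1184)² = (-959)² = 919681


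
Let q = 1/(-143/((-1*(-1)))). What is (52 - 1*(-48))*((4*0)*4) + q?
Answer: -1/143 ≈ -0.0069930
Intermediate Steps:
q = -1/143 (q = 1/(-143/1) = 1/(-143*1) = 1/(-143) = -1/143 ≈ -0.0069930)
(52 - 1*(-48))*((4*0)*4) + q = (52 - 1*(-48))*((4*0)*4) - 1/143 = (52 + 48)*(0*4) - 1/143 = 100*0 - 1/143 = 0 - 1/143 = -1/143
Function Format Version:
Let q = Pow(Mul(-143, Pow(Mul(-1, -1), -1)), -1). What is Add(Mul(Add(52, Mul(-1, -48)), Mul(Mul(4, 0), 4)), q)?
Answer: Rational(-1, 143) ≈ -0.0069930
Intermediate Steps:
q = Rational(-1, 143) (q = Pow(Mul(-143, Pow(1, -1)), -1) = Pow(Mul(-143, 1), -1) = Pow(-143, -1) = Rational(-1, 143) ≈ -0.0069930)
Add(Mul(Add(52, Mul(-1, -48)), Mul(Mul(4, 0), 4)), q) = Add(Mul(Add(52, Mul(-1, -48)), Mul(Mul(4, 0), 4)), Rational(-1, 143)) = Add(Mul(Add(52, 48), Mul(0, 4)), Rational(-1, 143)) = Add(Mul(100, 0), Rational(-1, 143)) = Add(0, Rational(-1, 143)) = Rational(-1, 143)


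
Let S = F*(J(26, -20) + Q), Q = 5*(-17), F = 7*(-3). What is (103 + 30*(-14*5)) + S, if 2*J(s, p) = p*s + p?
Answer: 5458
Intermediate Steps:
J(s, p) = p/2 + p*s/2 (J(s, p) = (p*s + p)/2 = (p + p*s)/2 = p/2 + p*s/2)
F = -21
Q = -85
S = 7455 (S = -21*((1/2)*(-20)*(1 + 26) - 85) = -21*((1/2)*(-20)*27 - 85) = -21*(-270 - 85) = -21*(-355) = 7455)
(103 + 30*(-14*5)) + S = (103 + 30*(-14*5)) + 7455 = (103 + 30*(-70)) + 7455 = (103 - 2100) + 7455 = -1997 + 7455 = 5458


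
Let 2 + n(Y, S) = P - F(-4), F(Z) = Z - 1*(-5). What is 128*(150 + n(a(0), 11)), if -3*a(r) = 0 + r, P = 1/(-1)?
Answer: 18688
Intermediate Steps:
P = -1
F(Z) = 5 + Z (F(Z) = Z + 5 = 5 + Z)
a(r) = -r/3 (a(r) = -(0 + r)/3 = -r/3)
n(Y, S) = -4 (n(Y, S) = -2 + (-1 - (5 - 4)) = -2 + (-1 - 1*1) = -2 + (-1 - 1) = -2 - 2 = -4)
128*(150 + n(a(0), 11)) = 128*(150 - 4) = 128*146 = 18688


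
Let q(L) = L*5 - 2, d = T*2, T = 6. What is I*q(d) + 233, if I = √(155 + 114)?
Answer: 233 + 58*√269 ≈ 1184.3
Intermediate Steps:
d = 12 (d = 6*2 = 12)
q(L) = -2 + 5*L (q(L) = 5*L - 2 = -2 + 5*L)
I = √269 ≈ 16.401
I*q(d) + 233 = √269*(-2 + 5*12) + 233 = √269*(-2 + 60) + 233 = √269*58 + 233 = 58*√269 + 233 = 233 + 58*√269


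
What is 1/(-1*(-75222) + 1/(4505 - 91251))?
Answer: 86746/6525207611 ≈ 1.3294e-5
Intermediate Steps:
1/(-1*(-75222) + 1/(4505 - 91251)) = 1/(75222 + 1/(-86746)) = 1/(75222 - 1/86746) = 1/(6525207611/86746) = 86746/6525207611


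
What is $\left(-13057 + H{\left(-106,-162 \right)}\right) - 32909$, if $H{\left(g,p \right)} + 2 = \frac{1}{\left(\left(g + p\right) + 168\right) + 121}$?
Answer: $- \frac{965327}{21} \approx -45968.0$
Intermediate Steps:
$H{\left(g,p \right)} = -2 + \frac{1}{289 + g + p}$ ($H{\left(g,p \right)} = -2 + \frac{1}{\left(\left(g + p\right) + 168\right) + 121} = -2 + \frac{1}{\left(168 + g + p\right) + 121} = -2 + \frac{1}{289 + g + p}$)
$\left(-13057 + H{\left(-106,-162 \right)}\right) - 32909 = \left(-13057 + \frac{-577 - -212 - -324}{289 - 106 - 162}\right) - 32909 = \left(-13057 + \frac{-577 + 212 + 324}{21}\right) - 32909 = \left(-13057 + \frac{1}{21} \left(-41\right)\right) - 32909 = \left(-13057 - \frac{41}{21}\right) - 32909 = - \frac{274238}{21} - 32909 = - \frac{965327}{21}$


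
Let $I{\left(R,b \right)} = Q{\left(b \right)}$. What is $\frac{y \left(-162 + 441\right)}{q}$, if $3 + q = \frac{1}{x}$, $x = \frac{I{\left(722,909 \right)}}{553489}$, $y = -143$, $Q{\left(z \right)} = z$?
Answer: $- \frac{36266373}{550762} \approx -65.848$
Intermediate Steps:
$I{\left(R,b \right)} = b$
$x = \frac{909}{553489} \approx 0.0016423$
$q = \frac{550762}{909}$ ($q = -3 + \frac{1}{\frac{909}{553489}} = -3 + \frac{553489}{909} = \frac{550762}{909} \approx 605.9$)
$\frac{y \left(-162 + 441\right)}{q} = \frac{\left(-143\right) \left(-162 + 441\right)}{\frac{550762}{909}} = \left(-143\right) 279 \cdot \frac{909}{550762} = \left(-39897\right) \frac{909}{550762} = - \frac{36266373}{550762}$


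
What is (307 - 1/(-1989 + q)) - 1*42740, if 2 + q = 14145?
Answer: -515730683/12154 ≈ -42433.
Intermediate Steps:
q = 14143 (q = -2 + 14145 = 14143)
(307 - 1/(-1989 + q)) - 1*42740 = (307 - 1/(-1989 + 14143)) - 1*42740 = (307 - 1/12154) - 42740 = 3731277/12154 - 42740 = -515730683/12154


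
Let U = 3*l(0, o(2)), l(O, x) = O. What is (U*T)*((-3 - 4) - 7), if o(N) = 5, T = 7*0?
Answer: 0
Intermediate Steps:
T = 0
U = 0 (U = 3*0 = 0)
(U*T)*((-3 - 4) - 7) = (0*0)*((-3 - 4) - 7) = 0*(-7 - 7) = 0*(-14) = 0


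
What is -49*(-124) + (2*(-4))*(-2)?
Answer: 6092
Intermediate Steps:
-49*(-124) + (2*(-4))*(-2) = 6076 - 8*(-2) = 6076 + 16 = 6092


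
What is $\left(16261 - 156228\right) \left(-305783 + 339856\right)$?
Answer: $-4769095591$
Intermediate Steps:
$\left(16261 - 156228\right) \left(-305783 + 339856\right) = \left(-139967\right) 34073 = -4769095591$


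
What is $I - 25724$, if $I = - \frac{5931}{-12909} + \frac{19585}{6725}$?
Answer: $- \frac{148859036424}{5787535} \approx -25721.0$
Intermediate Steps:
$I = \frac{19513916}{5787535}$ ($I = \left(-5931\right) \left(- \frac{1}{12909}\right) + 19585 \cdot \frac{1}{6725} = \frac{1977}{4303} + \frac{3917}{1345} = \frac{19513916}{5787535} \approx 3.3717$)
$I - 25724 = \frac{19513916}{5787535} - 25724 = - \frac{148859036424}{5787535}$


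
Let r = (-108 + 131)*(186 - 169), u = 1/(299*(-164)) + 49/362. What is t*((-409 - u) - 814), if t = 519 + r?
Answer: -379958504415/341366 ≈ -1.1131e+6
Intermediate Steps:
u = 1201201/8875516 (u = (1/299)*(-1/164) + 49*(1/362) = -1/49036 + 49/362 = 1201201/8875516 ≈ 0.13534)
r = 391 (r = 23*17 = 391)
t = 910 (t = 519 + 391 = 910)
t*((-409 - u) - 814) = 910*((-409 - 1*1201201/8875516) - 814) = 910*((-409 - 1201201/8875516) - 814) = 910*(-3631287245/8875516 - 814) = 910*(-10855957269/8875516) = -379958504415/341366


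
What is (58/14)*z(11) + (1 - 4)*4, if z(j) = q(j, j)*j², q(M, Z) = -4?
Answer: -14120/7 ≈ -2017.1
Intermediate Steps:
z(j) = -4*j²
(58/14)*z(11) + (1 - 4)*4 = (58/14)*(-4*11²) + (1 - 4)*4 = (58*(1/14))*(-4*121) - 3*4 = (29/7)*(-484) - 12 = -14036/7 - 12 = -14120/7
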